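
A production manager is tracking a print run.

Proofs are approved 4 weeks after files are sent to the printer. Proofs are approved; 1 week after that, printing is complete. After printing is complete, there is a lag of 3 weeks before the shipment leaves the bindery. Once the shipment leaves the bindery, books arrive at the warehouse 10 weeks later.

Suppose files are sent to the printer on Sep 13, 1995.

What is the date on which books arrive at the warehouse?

Files are sent to the printer: Sep 13, 1995.
Proofs are approved: Sep 13, 1995 + 4 weeks = Oct 11, 1995.
Printing is complete: Oct 11, 1995 + 1 week = Oct 18, 1995.
The shipment leaves the bindery: Oct 18, 1995 + 3 weeks = Nov 8, 1995.
Books arrive at the warehouse: Nov 8, 1995 + 10 weeks = Jan 17, 1996.

Jan 17, 1996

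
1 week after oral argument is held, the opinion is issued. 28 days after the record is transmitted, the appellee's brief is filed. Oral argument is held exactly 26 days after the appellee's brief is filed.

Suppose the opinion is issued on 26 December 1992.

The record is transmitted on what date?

The opinion is issued: Dec 26, 1992.
Oral argument is held: Dec 26, 1992 − 1 week = Dec 19, 1992.
The appellee's brief is filed: Dec 19, 1992 − 26 days = Nov 23, 1992.
The record is transmitted: Nov 23, 1992 − 28 days = Oct 26, 1992.

26 October 1992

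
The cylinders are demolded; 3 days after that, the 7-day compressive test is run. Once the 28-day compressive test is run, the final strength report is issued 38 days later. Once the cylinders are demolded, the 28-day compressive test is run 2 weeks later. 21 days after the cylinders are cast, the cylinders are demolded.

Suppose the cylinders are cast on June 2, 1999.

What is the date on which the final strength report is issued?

August 14, 1999

The cylinders are cast: Jun 2, 1999.
The cylinders are demolded: Jun 2, 1999 + 21 days = Jun 23, 1999.
The 28-day compressive test is run: Jun 23, 1999 + 2 weeks = Jul 7, 1999.
The final strength report is issued: Jul 7, 1999 + 38 days = Aug 14, 1999.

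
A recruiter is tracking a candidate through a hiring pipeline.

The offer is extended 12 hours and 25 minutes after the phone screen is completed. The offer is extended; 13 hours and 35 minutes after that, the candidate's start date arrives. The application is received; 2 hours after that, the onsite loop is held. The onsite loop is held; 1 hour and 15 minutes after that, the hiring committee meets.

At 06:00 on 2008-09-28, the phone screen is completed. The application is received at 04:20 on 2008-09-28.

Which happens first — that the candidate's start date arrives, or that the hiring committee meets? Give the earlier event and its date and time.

The hiring committee meets — 07:35 on 2008-09-28

The phone screen is completed: 06:00 Sep 28, 2008.
The offer is extended: 06:00 Sep 28, 2008 + 12h25m = 18:25 Sep 28, 2008.
The candidate's start date arrives: 18:25 Sep 28, 2008 + 13h35m = 08:00 Sep 29, 2008.
The application is received: 04:20 Sep 28, 2008.
The onsite loop is held: 04:20 Sep 28, 2008 + 2h = 06:20 Sep 28, 2008.
The hiring committee meets: 06:20 Sep 28, 2008 + 1h15m = 07:35 Sep 28, 2008.
Comparing: the candidate's start date arrives at 08:00 Sep 29, 2008 vs the hiring committee meets at 07:35 Sep 28, 2008. Earlier: the hiring committee meets.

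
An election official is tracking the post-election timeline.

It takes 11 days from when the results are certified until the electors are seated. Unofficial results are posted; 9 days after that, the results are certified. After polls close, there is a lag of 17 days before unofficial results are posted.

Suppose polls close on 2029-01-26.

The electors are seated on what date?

Polls close: Jan 26, 2029.
Unofficial results are posted: Jan 26, 2029 + 17 days = Feb 12, 2029.
The results are certified: Feb 12, 2029 + 9 days = Feb 21, 2029.
The electors are seated: Feb 21, 2029 + 11 days = Mar 4, 2029.

2029-03-04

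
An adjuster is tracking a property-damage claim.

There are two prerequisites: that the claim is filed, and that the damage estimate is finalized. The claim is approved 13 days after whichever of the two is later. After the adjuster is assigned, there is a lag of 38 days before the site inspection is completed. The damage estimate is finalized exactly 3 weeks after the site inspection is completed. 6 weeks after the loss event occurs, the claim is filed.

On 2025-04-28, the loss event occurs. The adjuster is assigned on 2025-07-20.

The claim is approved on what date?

2025-09-30

The loss event occurs: Apr 28, 2025.
The claim is filed: Apr 28, 2025 + 6 weeks = Jun 9, 2025.
The adjuster is assigned: Jul 20, 2025.
The site inspection is completed: Jul 20, 2025 + 38 days = Aug 27, 2025.
The damage estimate is finalized: Aug 27, 2025 + 3 weeks = Sep 17, 2025.
Both prerequisites met — the claim is filed (Jun 9, 2025), the damage estimate is finalized (Sep 17, 2025); the later is Sep 17, 2025.
The claim is approved: Sep 17, 2025 + 13 days = Sep 30, 2025.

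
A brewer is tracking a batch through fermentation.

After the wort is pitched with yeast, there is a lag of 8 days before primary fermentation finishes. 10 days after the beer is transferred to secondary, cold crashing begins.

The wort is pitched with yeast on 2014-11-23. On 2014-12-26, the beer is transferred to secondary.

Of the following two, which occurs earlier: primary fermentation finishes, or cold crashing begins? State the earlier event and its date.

Primary fermentation finishes — 2014-12-01

The wort is pitched with yeast: Nov 23, 2014.
Primary fermentation finishes: Nov 23, 2014 + 8 days = Dec 1, 2014.
The beer is transferred to secondary: Dec 26, 2014.
Cold crashing begins: Dec 26, 2014 + 10 days = Jan 5, 2015.
Comparing: primary fermentation finishes on Dec 1, 2014 vs cold crashing begins on Jan 5, 2015. Earlier: primary fermentation finishes.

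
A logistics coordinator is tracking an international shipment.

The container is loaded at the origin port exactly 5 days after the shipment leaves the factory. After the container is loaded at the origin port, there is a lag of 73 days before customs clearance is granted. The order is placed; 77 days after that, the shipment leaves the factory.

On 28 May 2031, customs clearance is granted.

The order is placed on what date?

Customs clearance is granted: May 28, 2031.
The container is loaded at the origin port: May 28, 2031 − 73 days = Mar 16, 2031.
The shipment leaves the factory: Mar 16, 2031 − 5 days = Mar 11, 2031.
The order is placed: Mar 11, 2031 − 77 days = Dec 24, 2030.

24 December 2030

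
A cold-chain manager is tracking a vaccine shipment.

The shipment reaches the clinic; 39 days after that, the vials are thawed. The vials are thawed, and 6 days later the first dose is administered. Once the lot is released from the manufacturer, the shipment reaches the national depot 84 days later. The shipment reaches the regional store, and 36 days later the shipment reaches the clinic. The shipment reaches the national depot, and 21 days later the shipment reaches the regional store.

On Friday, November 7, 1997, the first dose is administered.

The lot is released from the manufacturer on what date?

The first dose is administered: Nov 7, 1997.
The vials are thawed: Nov 7, 1997 − 6 days = Nov 1, 1997.
The shipment reaches the clinic: Nov 1, 1997 − 39 days = Sep 23, 1997.
The shipment reaches the regional store: Sep 23, 1997 − 36 days = Aug 18, 1997.
The shipment reaches the national depot: Aug 18, 1997 − 21 days = Jul 28, 1997.
The lot is released from the manufacturer: Jul 28, 1997 − 84 days = May 5, 1997.

Monday, May 5, 1997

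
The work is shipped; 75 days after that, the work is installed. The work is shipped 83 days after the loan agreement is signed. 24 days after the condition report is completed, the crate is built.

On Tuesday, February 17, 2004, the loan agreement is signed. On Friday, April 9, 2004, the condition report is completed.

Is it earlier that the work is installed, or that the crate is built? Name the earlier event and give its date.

The crate is built — Monday, May 3, 2004

The loan agreement is signed: Feb 17, 2004.
The work is shipped: Feb 17, 2004 + 83 days = May 10, 2004.
The work is installed: May 10, 2004 + 75 days = Jul 24, 2004.
The condition report is completed: Apr 9, 2004.
The crate is built: Apr 9, 2004 + 24 days = May 3, 2004.
Comparing: the work is installed on Jul 24, 2004 vs the crate is built on May 3, 2004. Earlier: the crate is built.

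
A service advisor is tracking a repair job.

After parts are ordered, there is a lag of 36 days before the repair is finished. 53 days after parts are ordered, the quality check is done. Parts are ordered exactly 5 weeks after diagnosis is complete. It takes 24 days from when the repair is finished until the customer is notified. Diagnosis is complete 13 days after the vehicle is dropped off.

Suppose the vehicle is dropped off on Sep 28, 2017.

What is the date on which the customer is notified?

The vehicle is dropped off: Sep 28, 2017.
Diagnosis is complete: Sep 28, 2017 + 13 days = Oct 11, 2017.
Parts are ordered: Oct 11, 2017 + 5 weeks = Nov 15, 2017.
The repair is finished: Nov 15, 2017 + 36 days = Dec 21, 2017.
The customer is notified: Dec 21, 2017 + 24 days = Jan 14, 2018.

Jan 14, 2018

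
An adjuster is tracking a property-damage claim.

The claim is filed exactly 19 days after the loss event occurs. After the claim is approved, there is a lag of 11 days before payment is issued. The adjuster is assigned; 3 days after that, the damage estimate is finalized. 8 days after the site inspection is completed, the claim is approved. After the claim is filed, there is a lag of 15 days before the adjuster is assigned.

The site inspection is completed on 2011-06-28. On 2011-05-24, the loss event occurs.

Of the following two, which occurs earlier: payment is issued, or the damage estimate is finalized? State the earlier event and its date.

The damage estimate is finalized — 2011-06-30

The site inspection is completed: Jun 28, 2011.
The claim is approved: Jun 28, 2011 + 8 days = Jul 6, 2011.
Payment is issued: Jul 6, 2011 + 11 days = Jul 17, 2011.
The loss event occurs: May 24, 2011.
The claim is filed: May 24, 2011 + 19 days = Jun 12, 2011.
The adjuster is assigned: Jun 12, 2011 + 15 days = Jun 27, 2011.
The damage estimate is finalized: Jun 27, 2011 + 3 days = Jun 30, 2011.
Comparing: payment is issued on Jul 17, 2011 vs the damage estimate is finalized on Jun 30, 2011. Earlier: the damage estimate is finalized.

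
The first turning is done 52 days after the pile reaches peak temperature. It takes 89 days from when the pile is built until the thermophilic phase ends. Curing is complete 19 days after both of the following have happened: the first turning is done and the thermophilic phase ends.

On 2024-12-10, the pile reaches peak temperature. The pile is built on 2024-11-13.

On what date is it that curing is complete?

The pile reaches peak temperature: Dec 10, 2024.
The first turning is done: Dec 10, 2024 + 52 days = Jan 31, 2025.
The pile is built: Nov 13, 2024.
The thermophilic phase ends: Nov 13, 2024 + 89 days = Feb 10, 2025.
Both prerequisites met — the first turning is done (Jan 31, 2025), the thermophilic phase ends (Feb 10, 2025); the later is Feb 10, 2025.
Curing is complete: Feb 10, 2025 + 19 days = Mar 1, 2025.

2025-03-01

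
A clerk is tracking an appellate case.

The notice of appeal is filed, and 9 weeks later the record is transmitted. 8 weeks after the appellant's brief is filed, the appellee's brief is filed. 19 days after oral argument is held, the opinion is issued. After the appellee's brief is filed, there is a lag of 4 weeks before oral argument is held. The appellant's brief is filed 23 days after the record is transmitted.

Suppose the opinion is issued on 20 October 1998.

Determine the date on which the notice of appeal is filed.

The opinion is issued: Oct 20, 1998.
Oral argument is held: Oct 20, 1998 − 19 days = Oct 1, 1998.
The appellee's brief is filed: Oct 1, 1998 − 4 weeks = Sep 3, 1998.
The appellant's brief is filed: Sep 3, 1998 − 8 weeks = Jul 9, 1998.
The record is transmitted: Jul 9, 1998 − 23 days = Jun 16, 1998.
The notice of appeal is filed: Jun 16, 1998 − 9 weeks = Apr 14, 1998.

14 April 1998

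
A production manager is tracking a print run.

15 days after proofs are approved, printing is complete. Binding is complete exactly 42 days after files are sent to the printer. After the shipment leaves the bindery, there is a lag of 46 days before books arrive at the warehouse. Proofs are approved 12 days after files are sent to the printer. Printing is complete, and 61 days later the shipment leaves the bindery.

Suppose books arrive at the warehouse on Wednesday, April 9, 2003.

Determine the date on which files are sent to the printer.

Tuesday, November 26, 2002

Books arrive at the warehouse: Apr 9, 2003.
The shipment leaves the bindery: Apr 9, 2003 − 46 days = Feb 22, 2003.
Printing is complete: Feb 22, 2003 − 61 days = Dec 23, 2002.
Proofs are approved: Dec 23, 2002 − 15 days = Dec 8, 2002.
Files are sent to the printer: Dec 8, 2002 − 12 days = Nov 26, 2002.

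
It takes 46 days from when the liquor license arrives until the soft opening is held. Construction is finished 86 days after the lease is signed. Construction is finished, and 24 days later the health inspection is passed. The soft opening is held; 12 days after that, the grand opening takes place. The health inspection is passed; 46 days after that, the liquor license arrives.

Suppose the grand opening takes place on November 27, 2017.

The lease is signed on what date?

The grand opening takes place: Nov 27, 2017.
The soft opening is held: Nov 27, 2017 − 12 days = Nov 15, 2017.
The liquor license arrives: Nov 15, 2017 − 46 days = Sep 30, 2017.
The health inspection is passed: Sep 30, 2017 − 46 days = Aug 15, 2017.
Construction is finished: Aug 15, 2017 − 24 days = Jul 22, 2017.
The lease is signed: Jul 22, 2017 − 86 days = Apr 27, 2017.

April 27, 2017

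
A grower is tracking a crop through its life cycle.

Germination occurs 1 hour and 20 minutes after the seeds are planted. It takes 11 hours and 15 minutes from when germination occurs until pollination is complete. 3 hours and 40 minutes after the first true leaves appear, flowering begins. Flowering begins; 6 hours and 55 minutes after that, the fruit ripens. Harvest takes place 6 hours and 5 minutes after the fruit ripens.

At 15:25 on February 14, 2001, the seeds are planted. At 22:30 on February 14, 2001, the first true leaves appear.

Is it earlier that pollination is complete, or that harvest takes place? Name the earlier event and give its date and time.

The seeds are planted: 15:25 Feb 14, 2001.
Germination occurs: 15:25 Feb 14, 2001 + 1h20m = 16:45 Feb 14, 2001.
Pollination is complete: 16:45 Feb 14, 2001 + 11h15m = 04:00 Feb 15, 2001.
The first true leaves appear: 22:30 Feb 14, 2001.
Flowering begins: 22:30 Feb 14, 2001 + 3h40m = 02:10 Feb 15, 2001.
The fruit ripens: 02:10 Feb 15, 2001 + 6h55m = 09:05 Feb 15, 2001.
Harvest takes place: 09:05 Feb 15, 2001 + 6h05m = 15:10 Feb 15, 2001.
Comparing: pollination is complete at 04:00 Feb 15, 2001 vs harvest takes place at 15:10 Feb 15, 2001. Earlier: pollination is complete.

Pollination is complete — 04:00 on February 15, 2001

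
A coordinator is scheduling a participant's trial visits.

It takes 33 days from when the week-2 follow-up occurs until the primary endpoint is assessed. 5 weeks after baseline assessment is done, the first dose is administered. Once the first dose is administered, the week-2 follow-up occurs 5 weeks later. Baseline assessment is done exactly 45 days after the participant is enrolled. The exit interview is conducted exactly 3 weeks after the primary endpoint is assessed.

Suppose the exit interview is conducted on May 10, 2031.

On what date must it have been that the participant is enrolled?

Nov 22, 2030

The exit interview is conducted: May 10, 2031.
The primary endpoint is assessed: May 10, 2031 − 3 weeks = Apr 19, 2031.
The week-2 follow-up occurs: Apr 19, 2031 − 33 days = Mar 17, 2031.
The first dose is administered: Mar 17, 2031 − 5 weeks = Feb 10, 2031.
Baseline assessment is done: Feb 10, 2031 − 5 weeks = Jan 6, 2031.
The participant is enrolled: Jan 6, 2031 − 45 days = Nov 22, 2030.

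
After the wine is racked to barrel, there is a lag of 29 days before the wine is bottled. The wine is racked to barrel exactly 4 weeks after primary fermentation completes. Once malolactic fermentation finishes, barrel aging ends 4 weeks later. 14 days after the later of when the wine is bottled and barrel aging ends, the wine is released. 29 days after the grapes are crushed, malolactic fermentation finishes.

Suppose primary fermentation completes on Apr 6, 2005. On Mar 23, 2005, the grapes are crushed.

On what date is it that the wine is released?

Jun 16, 2005

Primary fermentation completes: Apr 6, 2005.
The wine is racked to barrel: Apr 6, 2005 + 4 weeks = May 4, 2005.
The wine is bottled: May 4, 2005 + 29 days = Jun 2, 2005.
The grapes are crushed: Mar 23, 2005.
Malolactic fermentation finishes: Mar 23, 2005 + 29 days = Apr 21, 2005.
Barrel aging ends: Apr 21, 2005 + 4 weeks = May 19, 2005.
Both prerequisites met — the wine is bottled (Jun 2, 2005), barrel aging ends (May 19, 2005); the later is Jun 2, 2005.
The wine is released: Jun 2, 2005 + 14 days = Jun 16, 2005.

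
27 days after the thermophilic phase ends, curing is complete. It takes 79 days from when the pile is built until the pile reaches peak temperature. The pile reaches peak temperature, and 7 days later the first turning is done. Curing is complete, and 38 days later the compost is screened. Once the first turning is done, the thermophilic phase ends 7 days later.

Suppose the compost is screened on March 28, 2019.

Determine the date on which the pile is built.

The compost is screened: Mar 28, 2019.
Curing is complete: Mar 28, 2019 − 38 days = Feb 18, 2019.
The thermophilic phase ends: Feb 18, 2019 − 27 days = Jan 22, 2019.
The first turning is done: Jan 22, 2019 − 7 days = Jan 15, 2019.
The pile reaches peak temperature: Jan 15, 2019 − 7 days = Jan 8, 2019.
The pile is built: Jan 8, 2019 − 79 days = Oct 21, 2018.

October 21, 2018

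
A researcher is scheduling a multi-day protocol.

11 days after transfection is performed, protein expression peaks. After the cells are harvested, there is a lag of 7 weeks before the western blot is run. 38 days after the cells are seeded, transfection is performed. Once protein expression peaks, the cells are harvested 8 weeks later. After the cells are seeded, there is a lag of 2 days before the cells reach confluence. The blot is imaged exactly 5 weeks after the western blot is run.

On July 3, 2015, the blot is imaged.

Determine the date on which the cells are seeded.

The blot is imaged: Jul 3, 2015.
The western blot is run: Jul 3, 2015 − 5 weeks = May 29, 2015.
The cells are harvested: May 29, 2015 − 7 weeks = Apr 10, 2015.
Protein expression peaks: Apr 10, 2015 − 8 weeks = Feb 13, 2015.
Transfection is performed: Feb 13, 2015 − 11 days = Feb 2, 2015.
The cells are seeded: Feb 2, 2015 − 38 days = Dec 26, 2014.

December 26, 2014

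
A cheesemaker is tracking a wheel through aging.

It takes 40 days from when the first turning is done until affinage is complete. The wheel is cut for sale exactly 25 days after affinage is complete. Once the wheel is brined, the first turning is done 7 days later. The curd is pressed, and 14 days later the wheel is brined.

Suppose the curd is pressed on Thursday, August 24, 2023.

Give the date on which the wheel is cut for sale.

The curd is pressed: Aug 24, 2023.
The wheel is brined: Aug 24, 2023 + 14 days = Sep 7, 2023.
The first turning is done: Sep 7, 2023 + 7 days = Sep 14, 2023.
Affinage is complete: Sep 14, 2023 + 40 days = Oct 24, 2023.
The wheel is cut for sale: Oct 24, 2023 + 25 days = Nov 18, 2023.

Saturday, November 18, 2023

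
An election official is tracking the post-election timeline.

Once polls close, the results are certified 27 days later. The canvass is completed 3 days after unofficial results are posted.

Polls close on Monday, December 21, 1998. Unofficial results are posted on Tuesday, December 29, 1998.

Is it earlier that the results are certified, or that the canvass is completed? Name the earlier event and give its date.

Polls close: Dec 21, 1998.
The results are certified: Dec 21, 1998 + 27 days = Jan 17, 1999.
Unofficial results are posted: Dec 29, 1998.
The canvass is completed: Dec 29, 1998 + 3 days = Jan 1, 1999.
Comparing: the results are certified on Jan 17, 1999 vs the canvass is completed on Jan 1, 1999. Earlier: the canvass is completed.

The canvass is completed — Friday, January 1, 1999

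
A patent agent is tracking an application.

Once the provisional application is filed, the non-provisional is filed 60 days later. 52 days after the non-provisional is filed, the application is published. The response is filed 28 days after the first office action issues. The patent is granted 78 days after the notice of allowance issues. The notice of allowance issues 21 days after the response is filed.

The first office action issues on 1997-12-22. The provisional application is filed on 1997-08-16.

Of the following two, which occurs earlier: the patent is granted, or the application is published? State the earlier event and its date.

The first office action issues: Dec 22, 1997.
The response is filed: Dec 22, 1997 + 28 days = Jan 19, 1998.
The notice of allowance issues: Jan 19, 1998 + 21 days = Feb 9, 1998.
The patent is granted: Feb 9, 1998 + 78 days = Apr 28, 1998.
The provisional application is filed: Aug 16, 1997.
The non-provisional is filed: Aug 16, 1997 + 60 days = Oct 15, 1997.
The application is published: Oct 15, 1997 + 52 days = Dec 6, 1997.
Comparing: the patent is granted on Apr 28, 1998 vs the application is published on Dec 6, 1997. Earlier: the application is published.

The application is published — 1997-12-06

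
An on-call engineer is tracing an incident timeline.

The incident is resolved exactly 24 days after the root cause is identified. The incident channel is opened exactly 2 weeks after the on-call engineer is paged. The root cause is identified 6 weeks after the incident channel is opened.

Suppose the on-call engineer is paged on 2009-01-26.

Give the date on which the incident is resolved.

The on-call engineer is paged: Jan 26, 2009.
The incident channel is opened: Jan 26, 2009 + 2 weeks = Feb 9, 2009.
The root cause is identified: Feb 9, 2009 + 6 weeks = Mar 23, 2009.
The incident is resolved: Mar 23, 2009 + 24 days = Apr 16, 2009.

2009-04-16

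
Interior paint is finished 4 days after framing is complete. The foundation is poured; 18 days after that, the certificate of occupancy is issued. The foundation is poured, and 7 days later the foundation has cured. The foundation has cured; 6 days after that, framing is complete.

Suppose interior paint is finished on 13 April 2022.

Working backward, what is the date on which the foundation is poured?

Interior paint is finished: Apr 13, 2022.
Framing is complete: Apr 13, 2022 − 4 days = Apr 9, 2022.
The foundation has cured: Apr 9, 2022 − 6 days = Apr 3, 2022.
The foundation is poured: Apr 3, 2022 − 7 days = Mar 27, 2022.

27 March 2022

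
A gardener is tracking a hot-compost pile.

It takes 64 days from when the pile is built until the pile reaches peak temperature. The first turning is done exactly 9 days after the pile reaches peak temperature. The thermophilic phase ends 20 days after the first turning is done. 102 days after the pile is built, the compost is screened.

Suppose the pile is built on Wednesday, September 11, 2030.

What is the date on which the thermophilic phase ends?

Friday, December 13, 2030

The pile is built: Sep 11, 2030.
The pile reaches peak temperature: Sep 11, 2030 + 64 days = Nov 14, 2030.
The first turning is done: Nov 14, 2030 + 9 days = Nov 23, 2030.
The thermophilic phase ends: Nov 23, 2030 + 20 days = Dec 13, 2030.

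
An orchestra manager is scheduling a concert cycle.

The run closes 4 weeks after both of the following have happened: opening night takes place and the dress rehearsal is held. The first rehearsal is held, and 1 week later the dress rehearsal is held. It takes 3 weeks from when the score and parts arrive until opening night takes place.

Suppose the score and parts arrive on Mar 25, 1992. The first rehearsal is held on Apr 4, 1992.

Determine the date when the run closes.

The score and parts arrive: Mar 25, 1992.
Opening night takes place: Mar 25, 1992 + 3 weeks = Apr 15, 1992.
The first rehearsal is held: Apr 4, 1992.
The dress rehearsal is held: Apr 4, 1992 + 1 week = Apr 11, 1992.
Both prerequisites met — opening night takes place (Apr 15, 1992), the dress rehearsal is held (Apr 11, 1992); the later is Apr 15, 1992.
The run closes: Apr 15, 1992 + 4 weeks = May 13, 1992.

May 13, 1992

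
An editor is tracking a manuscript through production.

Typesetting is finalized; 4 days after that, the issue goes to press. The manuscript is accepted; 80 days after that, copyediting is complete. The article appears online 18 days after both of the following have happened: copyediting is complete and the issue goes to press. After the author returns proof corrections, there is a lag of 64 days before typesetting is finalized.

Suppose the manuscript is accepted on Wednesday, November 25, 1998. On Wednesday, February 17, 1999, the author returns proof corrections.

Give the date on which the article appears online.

The manuscript is accepted: Nov 25, 1998.
Copyediting is complete: Nov 25, 1998 + 80 days = Feb 13, 1999.
The author returns proof corrections: Feb 17, 1999.
Typesetting is finalized: Feb 17, 1999 + 64 days = Apr 22, 1999.
The issue goes to press: Apr 22, 1999 + 4 days = Apr 26, 1999.
Both prerequisites met — copyediting is complete (Feb 13, 1999), the issue goes to press (Apr 26, 1999); the later is Apr 26, 1999.
The article appears online: Apr 26, 1999 + 18 days = May 14, 1999.

Friday, May 14, 1999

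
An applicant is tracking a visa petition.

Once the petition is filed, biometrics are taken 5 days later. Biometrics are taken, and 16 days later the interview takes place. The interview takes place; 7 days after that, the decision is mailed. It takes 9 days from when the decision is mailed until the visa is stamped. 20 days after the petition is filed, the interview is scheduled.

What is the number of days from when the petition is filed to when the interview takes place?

Causal path: the petition is filed → biometrics are taken → the interview takes place.
Total delay along the path: 5 + 16 = 21 days.

21 days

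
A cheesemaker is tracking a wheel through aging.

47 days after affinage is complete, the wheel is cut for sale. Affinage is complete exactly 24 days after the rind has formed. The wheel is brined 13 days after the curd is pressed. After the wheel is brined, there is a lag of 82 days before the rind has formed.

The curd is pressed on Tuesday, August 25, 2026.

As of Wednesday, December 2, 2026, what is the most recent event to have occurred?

The rind has formed

The curd is pressed: Aug 25, 2026.
The wheel is brined: Aug 25, 2026 + 13 days = Sep 7, 2026.
The rind has formed: Sep 7, 2026 + 82 days = Nov 28, 2026.
Affinage is complete: Nov 28, 2026 + 24 days = Dec 22, 2026.
The wheel is cut for sale: Dec 22, 2026 + 47 days = Feb 7, 2027.
Dec 2, 2026 falls between when the rind has formed (Nov 28, 2026) and when affinage is complete (Dec 22, 2026).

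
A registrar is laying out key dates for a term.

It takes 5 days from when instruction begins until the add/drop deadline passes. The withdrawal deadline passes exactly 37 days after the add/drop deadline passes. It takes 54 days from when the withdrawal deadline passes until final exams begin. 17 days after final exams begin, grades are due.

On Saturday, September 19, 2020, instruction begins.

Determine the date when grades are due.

Sunday, January 10, 2021

Instruction begins: Sep 19, 2020.
The add/drop deadline passes: Sep 19, 2020 + 5 days = Sep 24, 2020.
The withdrawal deadline passes: Sep 24, 2020 + 37 days = Oct 31, 2020.
Final exams begin: Oct 31, 2020 + 54 days = Dec 24, 2020.
Grades are due: Dec 24, 2020 + 17 days = Jan 10, 2021.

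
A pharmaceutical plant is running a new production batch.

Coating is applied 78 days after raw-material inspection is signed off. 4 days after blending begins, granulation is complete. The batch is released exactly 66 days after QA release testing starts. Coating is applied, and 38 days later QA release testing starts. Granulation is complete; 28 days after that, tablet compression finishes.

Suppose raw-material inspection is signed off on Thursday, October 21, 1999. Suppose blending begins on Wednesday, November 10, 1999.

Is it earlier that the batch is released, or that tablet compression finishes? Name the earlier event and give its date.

Tablet compression finishes — Sunday, December 12, 1999

Raw-material inspection is signed off: Oct 21, 1999.
Coating is applied: Oct 21, 1999 + 78 days = Jan 7, 2000.
QA release testing starts: Jan 7, 2000 + 38 days = Feb 14, 2000.
The batch is released: Feb 14, 2000 + 66 days = Apr 20, 2000.
Blending begins: Nov 10, 1999.
Granulation is complete: Nov 10, 1999 + 4 days = Nov 14, 1999.
Tablet compression finishes: Nov 14, 1999 + 28 days = Dec 12, 1999.
Comparing: the batch is released on Apr 20, 2000 vs tablet compression finishes on Dec 12, 1999. Earlier: tablet compression finishes.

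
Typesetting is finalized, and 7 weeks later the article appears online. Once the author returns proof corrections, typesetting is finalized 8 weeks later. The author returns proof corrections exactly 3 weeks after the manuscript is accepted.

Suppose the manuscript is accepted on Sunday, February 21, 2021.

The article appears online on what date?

Sunday, June 27, 2021

The manuscript is accepted: Feb 21, 2021.
The author returns proof corrections: Feb 21, 2021 + 3 weeks = Mar 14, 2021.
Typesetting is finalized: Mar 14, 2021 + 8 weeks = May 9, 2021.
The article appears online: May 9, 2021 + 7 weeks = Jun 27, 2021.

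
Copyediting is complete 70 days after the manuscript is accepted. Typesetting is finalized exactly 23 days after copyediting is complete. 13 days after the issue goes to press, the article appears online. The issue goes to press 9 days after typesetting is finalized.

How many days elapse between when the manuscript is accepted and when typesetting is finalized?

93 days

Causal path: the manuscript is accepted → copyediting is complete → typesetting is finalized.
Total delay along the path: 70 + 23 = 93 days.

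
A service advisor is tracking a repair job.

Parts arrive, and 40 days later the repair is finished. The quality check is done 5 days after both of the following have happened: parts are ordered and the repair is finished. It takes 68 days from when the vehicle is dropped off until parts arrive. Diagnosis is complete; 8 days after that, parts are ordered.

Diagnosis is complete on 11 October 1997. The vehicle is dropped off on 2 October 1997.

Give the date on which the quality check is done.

Diagnosis is complete: Oct 11, 1997.
Parts are ordered: Oct 11, 1997 + 8 days = Oct 19, 1997.
The vehicle is dropped off: Oct 2, 1997.
Parts arrive: Oct 2, 1997 + 68 days = Dec 9, 1997.
The repair is finished: Dec 9, 1997 + 40 days = Jan 18, 1998.
Both prerequisites met — parts are ordered (Oct 19, 1997), the repair is finished (Jan 18, 1998); the later is Jan 18, 1998.
The quality check is done: Jan 18, 1998 + 5 days = Jan 23, 1998.

23 January 1998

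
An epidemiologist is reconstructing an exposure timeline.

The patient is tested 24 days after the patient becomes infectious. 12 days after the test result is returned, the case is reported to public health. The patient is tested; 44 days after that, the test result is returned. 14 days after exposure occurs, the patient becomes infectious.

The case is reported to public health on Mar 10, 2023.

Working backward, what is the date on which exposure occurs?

The case is reported to public health: Mar 10, 2023.
The test result is returned: Mar 10, 2023 − 12 days = Feb 26, 2023.
The patient is tested: Feb 26, 2023 − 44 days = Jan 13, 2023.
The patient becomes infectious: Jan 13, 2023 − 24 days = Dec 20, 2022.
Exposure occurs: Dec 20, 2022 − 14 days = Dec 6, 2022.

Dec 6, 2022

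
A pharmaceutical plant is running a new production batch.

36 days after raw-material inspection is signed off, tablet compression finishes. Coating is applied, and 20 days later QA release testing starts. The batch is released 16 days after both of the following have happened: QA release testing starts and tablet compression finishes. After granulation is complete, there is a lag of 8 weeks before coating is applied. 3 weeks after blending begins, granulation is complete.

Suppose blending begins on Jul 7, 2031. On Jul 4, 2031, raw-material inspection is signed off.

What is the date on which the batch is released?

Blending begins: Jul 7, 2031.
Granulation is complete: Jul 7, 2031 + 3 weeks = Jul 28, 2031.
Coating is applied: Jul 28, 2031 + 8 weeks = Sep 22, 2031.
QA release testing starts: Sep 22, 2031 + 20 days = Oct 12, 2031.
Raw-material inspection is signed off: Jul 4, 2031.
Tablet compression finishes: Jul 4, 2031 + 36 days = Aug 9, 2031.
Both prerequisites met — QA release testing starts (Oct 12, 2031), tablet compression finishes (Aug 9, 2031); the later is Oct 12, 2031.
The batch is released: Oct 12, 2031 + 16 days = Oct 28, 2031.

Oct 28, 2031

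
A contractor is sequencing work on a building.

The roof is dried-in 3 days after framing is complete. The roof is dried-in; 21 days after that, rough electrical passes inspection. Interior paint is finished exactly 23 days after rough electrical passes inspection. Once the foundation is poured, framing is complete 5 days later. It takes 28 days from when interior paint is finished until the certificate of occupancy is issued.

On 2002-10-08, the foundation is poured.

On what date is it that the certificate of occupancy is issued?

The foundation is poured: Oct 8, 2002.
Framing is complete: Oct 8, 2002 + 5 days = Oct 13, 2002.
The roof is dried-in: Oct 13, 2002 + 3 days = Oct 16, 2002.
Rough electrical passes inspection: Oct 16, 2002 + 21 days = Nov 6, 2002.
Interior paint is finished: Nov 6, 2002 + 23 days = Nov 29, 2002.
The certificate of occupancy is issued: Nov 29, 2002 + 28 days = Dec 27, 2002.

2002-12-27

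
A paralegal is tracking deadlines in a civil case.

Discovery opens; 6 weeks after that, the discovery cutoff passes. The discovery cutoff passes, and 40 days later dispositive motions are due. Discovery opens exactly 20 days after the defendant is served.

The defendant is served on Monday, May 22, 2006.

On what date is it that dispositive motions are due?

Friday, September 1, 2006

The defendant is served: May 22, 2006.
Discovery opens: May 22, 2006 + 20 days = Jun 11, 2006.
The discovery cutoff passes: Jun 11, 2006 + 6 weeks = Jul 23, 2006.
Dispositive motions are due: Jul 23, 2006 + 40 days = Sep 1, 2006.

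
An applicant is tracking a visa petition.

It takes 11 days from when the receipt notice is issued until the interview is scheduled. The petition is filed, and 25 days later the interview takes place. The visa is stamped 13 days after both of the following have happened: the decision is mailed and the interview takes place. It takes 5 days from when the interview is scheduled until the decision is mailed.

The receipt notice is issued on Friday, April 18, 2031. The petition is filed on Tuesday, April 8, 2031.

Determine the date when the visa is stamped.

The receipt notice is issued: Apr 18, 2031.
The interview is scheduled: Apr 18, 2031 + 11 days = Apr 29, 2031.
The decision is mailed: Apr 29, 2031 + 5 days = May 4, 2031.
The petition is filed: Apr 8, 2031.
The interview takes place: Apr 8, 2031 + 25 days = May 3, 2031.
Both prerequisites met — the decision is mailed (May 4, 2031), the interview takes place (May 3, 2031); the later is May 4, 2031.
The visa is stamped: May 4, 2031 + 13 days = May 17, 2031.

Saturday, May 17, 2031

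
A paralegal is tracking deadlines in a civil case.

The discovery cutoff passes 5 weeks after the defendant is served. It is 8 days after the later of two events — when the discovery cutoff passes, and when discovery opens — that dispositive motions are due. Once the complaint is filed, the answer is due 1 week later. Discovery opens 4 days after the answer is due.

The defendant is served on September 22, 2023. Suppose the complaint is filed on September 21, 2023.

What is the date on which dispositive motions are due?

November 4, 2023

The defendant is served: Sep 22, 2023.
The discovery cutoff passes: Sep 22, 2023 + 5 weeks = Oct 27, 2023.
The complaint is filed: Sep 21, 2023.
The answer is due: Sep 21, 2023 + 1 week = Sep 28, 2023.
Discovery opens: Sep 28, 2023 + 4 days = Oct 2, 2023.
Both prerequisites met — the discovery cutoff passes (Oct 27, 2023), discovery opens (Oct 2, 2023); the later is Oct 27, 2023.
Dispositive motions are due: Oct 27, 2023 + 8 days = Nov 4, 2023.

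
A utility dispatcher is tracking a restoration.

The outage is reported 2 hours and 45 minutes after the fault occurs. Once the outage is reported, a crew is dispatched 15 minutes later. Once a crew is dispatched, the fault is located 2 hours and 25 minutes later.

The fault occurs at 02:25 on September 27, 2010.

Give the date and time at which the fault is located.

07:50 on September 27, 2010

The fault occurs: 02:25 Sep 27, 2010.
The outage is reported: 02:25 Sep 27, 2010 + 2h45m = 05:10 Sep 27, 2010.
A crew is dispatched: 05:10 Sep 27, 2010 + 15m = 05:25 Sep 27, 2010.
The fault is located: 05:25 Sep 27, 2010 + 2h25m = 07:50 Sep 27, 2010.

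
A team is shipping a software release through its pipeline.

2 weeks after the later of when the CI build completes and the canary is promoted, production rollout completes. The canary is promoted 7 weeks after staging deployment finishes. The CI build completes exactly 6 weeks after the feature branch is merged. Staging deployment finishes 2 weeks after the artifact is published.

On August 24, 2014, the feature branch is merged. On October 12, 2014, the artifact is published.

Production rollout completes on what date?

December 28, 2014

The feature branch is merged: Aug 24, 2014.
The CI build completes: Aug 24, 2014 + 6 weeks = Oct 5, 2014.
The artifact is published: Oct 12, 2014.
Staging deployment finishes: Oct 12, 2014 + 2 weeks = Oct 26, 2014.
The canary is promoted: Oct 26, 2014 + 7 weeks = Dec 14, 2014.
Both prerequisites met — the CI build completes (Oct 5, 2014), the canary is promoted (Dec 14, 2014); the later is Dec 14, 2014.
Production rollout completes: Dec 14, 2014 + 2 weeks = Dec 28, 2014.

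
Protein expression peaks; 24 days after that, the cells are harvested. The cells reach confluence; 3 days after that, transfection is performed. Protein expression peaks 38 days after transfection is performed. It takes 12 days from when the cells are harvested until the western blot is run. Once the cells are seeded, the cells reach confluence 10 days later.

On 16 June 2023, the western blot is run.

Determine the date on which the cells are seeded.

21 March 2023

The western blot is run: Jun 16, 2023.
The cells are harvested: Jun 16, 2023 − 12 days = Jun 4, 2023.
Protein expression peaks: Jun 4, 2023 − 24 days = May 11, 2023.
Transfection is performed: May 11, 2023 − 38 days = Apr 3, 2023.
The cells reach confluence: Apr 3, 2023 − 3 days = Mar 31, 2023.
The cells are seeded: Mar 31, 2023 − 10 days = Mar 21, 2023.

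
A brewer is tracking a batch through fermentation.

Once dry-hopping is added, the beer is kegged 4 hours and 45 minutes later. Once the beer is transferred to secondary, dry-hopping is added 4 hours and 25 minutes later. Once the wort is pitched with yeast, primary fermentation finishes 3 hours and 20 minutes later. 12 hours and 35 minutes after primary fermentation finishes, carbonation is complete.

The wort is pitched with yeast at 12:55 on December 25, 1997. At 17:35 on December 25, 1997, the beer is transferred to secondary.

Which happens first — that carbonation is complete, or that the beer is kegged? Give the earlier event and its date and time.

The beer is kegged — 02:45 on December 26, 1997

The wort is pitched with yeast: 12:55 Dec 25, 1997.
Primary fermentation finishes: 12:55 Dec 25, 1997 + 3h20m = 16:15 Dec 25, 1997.
Carbonation is complete: 16:15 Dec 25, 1997 + 12h35m = 04:50 Dec 26, 1997.
The beer is transferred to secondary: 17:35 Dec 25, 1997.
Dry-hopping is added: 17:35 Dec 25, 1997 + 4h25m = 22:00 Dec 25, 1997.
The beer is kegged: 22:00 Dec 25, 1997 + 4h45m = 02:45 Dec 26, 1997.
Comparing: carbonation is complete at 04:50 Dec 26, 1997 vs the beer is kegged at 02:45 Dec 26, 1997. Earlier: the beer is kegged.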